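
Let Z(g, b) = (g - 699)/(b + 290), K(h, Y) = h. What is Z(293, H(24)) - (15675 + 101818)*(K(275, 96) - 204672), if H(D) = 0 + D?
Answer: 3770389024994/157 ≈ 2.4015e+10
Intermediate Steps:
H(D) = D
Z(g, b) = (-699 + g)/(290 + b)
Z(293, H(24)) - (15675 + 101818)*(K(275, 96) - 204672) = (-699 + 293)/(290 + 24) - (15675 + 101818)*(275 - 204672) = -406/314 - 117493*(-204397) = (1/314)*(-406) - 1*(-24015216721) = -203/157 + 24015216721 = 3770389024994/157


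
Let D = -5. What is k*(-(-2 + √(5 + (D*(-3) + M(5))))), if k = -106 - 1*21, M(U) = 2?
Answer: -254 + 127*√22 ≈ 341.68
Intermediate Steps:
k = -127 (k = -106 - 21 = -127)
k*(-(-2 + √(5 + (D*(-3) + M(5))))) = -(-127)*(-2 + √(5 + (-5*(-3) + 2))) = -(-127)*(-2 + √(5 + (15 + 2))) = -(-127)*(-2 + √(5 + 17)) = -(-127)*(-2 + √22) = -127*(2 - √22) = -254 + 127*√22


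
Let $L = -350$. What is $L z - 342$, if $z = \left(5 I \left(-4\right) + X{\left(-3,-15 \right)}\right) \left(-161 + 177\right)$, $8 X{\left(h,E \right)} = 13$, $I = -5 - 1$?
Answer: $-681442$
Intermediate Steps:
$I = -6$ ($I = -5 - 1 = -6$)
$X{\left(h,E \right)} = \frac{13}{8}$ ($X{\left(h,E \right)} = \frac{1}{8} \cdot 13 = \frac{13}{8}$)
$z = 1946$ ($z = \left(5 \left(-6\right) \left(-4\right) + \frac{13}{8}\right) \left(-161 + 177\right) = \left(\left(-30\right) \left(-4\right) + \frac{13}{8}\right) 16 = \left(120 + \frac{13}{8}\right) 16 = \frac{973}{8} \cdot 16 = 1946$)
$L z - 342 = \left(-350\right) 1946 - 342 = -681100 - 342 = -681442$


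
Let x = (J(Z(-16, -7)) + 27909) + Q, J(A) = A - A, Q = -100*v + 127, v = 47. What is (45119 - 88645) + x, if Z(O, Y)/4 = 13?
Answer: -20190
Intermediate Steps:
Z(O, Y) = 52 (Z(O, Y) = 4*13 = 52)
Q = -4573 (Q = -100*47 + 127 = -4700 + 127 = -4573)
J(A) = 0
x = 23336 (x = (0 + 27909) - 4573 = 27909 - 4573 = 23336)
(45119 - 88645) + x = (45119 - 88645) + 23336 = -43526 + 23336 = -20190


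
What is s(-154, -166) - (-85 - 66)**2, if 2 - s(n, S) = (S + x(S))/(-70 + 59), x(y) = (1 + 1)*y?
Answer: -251287/11 ≈ -22844.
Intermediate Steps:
x(y) = 2*y
s(n, S) = 2 + 3*S/11 (s(n, S) = 2 - (S + 2*S)/(-70 + 59) = 2 - 3*S/(-11) = 2 - 3*S*(-1)/11 = 2 - (-3)*S/11 = 2 + 3*S/11)
s(-154, -166) - (-85 - 66)**2 = (2 + (3/11)*(-166)) - (-85 - 66)**2 = (2 - 498/11) - 1*(-151)**2 = -476/11 - 1*22801 = -476/11 - 22801 = -251287/11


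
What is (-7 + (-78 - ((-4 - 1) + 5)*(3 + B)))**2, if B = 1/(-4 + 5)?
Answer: 7225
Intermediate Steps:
B = 1 (B = 1/1 = 1)
(-7 + (-78 - ((-4 - 1) + 5)*(3 + B)))**2 = (-7 + (-78 - ((-4 - 1) + 5)*(3 + 1)))**2 = (-7 + (-78 - (-5 + 5)*4))**2 = (-7 + (-78 - 0*4))**2 = (-7 + (-78 - 1*0))**2 = (-7 + (-78 + 0))**2 = (-7 - 78)**2 = (-85)**2 = 7225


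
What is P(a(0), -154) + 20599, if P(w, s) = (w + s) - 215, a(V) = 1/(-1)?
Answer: 20229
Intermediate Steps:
a(V) = -1
P(w, s) = -215 + s + w (P(w, s) = (s + w) - 215 = -215 + s + w)
P(a(0), -154) + 20599 = (-215 - 154 - 1) + 20599 = -370 + 20599 = 20229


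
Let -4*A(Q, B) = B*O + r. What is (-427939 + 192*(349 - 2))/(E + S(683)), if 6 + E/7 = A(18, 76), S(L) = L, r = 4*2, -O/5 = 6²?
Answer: -361315/24567 ≈ -14.707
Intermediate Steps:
O = -180 (O = -5*6² = -5*36 = -180)
r = 8
A(Q, B) = -2 + 45*B (A(Q, B) = -(B*(-180) + 8)/4 = -(-180*B + 8)/4 = -(8 - 180*B)/4 = -2 + 45*B)
E = 23884 (E = -42 + 7*(-2 + 45*76) = -42 + 7*(-2 + 3420) = -42 + 7*3418 = -42 + 23926 = 23884)
(-427939 + 192*(349 - 2))/(E + S(683)) = (-427939 + 192*(349 - 2))/(23884 + 683) = (-427939 + 192*347)/24567 = (-427939 + 66624)*(1/24567) = -361315*1/24567 = -361315/24567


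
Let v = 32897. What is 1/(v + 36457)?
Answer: 1/69354 ≈ 1.4419e-5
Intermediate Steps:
1/(v + 36457) = 1/(32897 + 36457) = 1/69354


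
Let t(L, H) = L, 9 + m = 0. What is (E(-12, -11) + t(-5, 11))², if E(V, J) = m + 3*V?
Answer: 2500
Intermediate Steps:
m = -9 (m = -9 + 0 = -9)
E(V, J) = -9 + 3*V
(E(-12, -11) + t(-5, 11))² = ((-9 + 3*(-12)) - 5)² = ((-9 - 36) - 5)² = (-45 - 5)² = (-50)² = 2500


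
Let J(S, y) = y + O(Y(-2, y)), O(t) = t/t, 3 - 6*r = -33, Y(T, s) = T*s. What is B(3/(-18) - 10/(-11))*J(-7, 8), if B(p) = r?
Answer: 54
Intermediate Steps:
r = 6 (r = ½ - ⅙*(-33) = ½ + 11/2 = 6)
O(t) = 1
J(S, y) = 1 + y (J(S, y) = y + 1 = 1 + y)
B(p) = 6
B(3/(-18) - 10/(-11))*J(-7, 8) = 6*(1 + 8) = 6*9 = 54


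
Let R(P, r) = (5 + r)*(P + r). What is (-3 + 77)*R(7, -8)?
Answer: 222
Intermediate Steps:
(-3 + 77)*R(7, -8) = (-3 + 77)*((-8)² + 5*7 + 5*(-8) + 7*(-8)) = 74*(64 + 35 - 40 - 56) = 74*3 = 222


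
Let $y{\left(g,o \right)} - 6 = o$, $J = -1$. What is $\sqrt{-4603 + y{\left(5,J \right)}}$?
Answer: $11 i \sqrt{38} \approx 67.809 i$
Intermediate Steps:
$y{\left(g,o \right)} = 6 + o$
$\sqrt{-4603 + y{\left(5,J \right)}} = \sqrt{-4603 + \left(6 - 1\right)} = \sqrt{-4603 + 5} = \sqrt{-4598} = 11 i \sqrt{38}$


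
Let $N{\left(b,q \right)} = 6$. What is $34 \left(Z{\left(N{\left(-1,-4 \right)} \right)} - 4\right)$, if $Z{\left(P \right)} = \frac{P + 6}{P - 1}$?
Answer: $- \frac{272}{5} \approx -54.4$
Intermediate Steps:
$Z{\left(P \right)} = \frac{6 + P}{-1 + P}$
$34 \left(Z{\left(N{\left(-1,-4 \right)} \right)} - 4\right) = 34 \left(\frac{6 + 6}{-1 + 6} - 4\right) = 34 \left(\frac{1}{5} \cdot 12 - 4\right) = 34 \left(\frac{12}{5} - 4\right) = 34 \left(- \frac{8}{5}\right) = - \frac{272}{5}$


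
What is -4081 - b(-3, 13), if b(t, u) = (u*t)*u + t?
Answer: -3571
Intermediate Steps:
b(t, u) = t + t*u² (b(t, u) = (t*u)*u + t = t*u² + t = t + t*u²)
-4081 - b(-3, 13) = -4081 - (-3)*(1 + 13²) = -4081 - (-3)*(1 + 169) = -4081 - (-3)*170 = -4081 - 1*(-510) = -4081 + 510 = -3571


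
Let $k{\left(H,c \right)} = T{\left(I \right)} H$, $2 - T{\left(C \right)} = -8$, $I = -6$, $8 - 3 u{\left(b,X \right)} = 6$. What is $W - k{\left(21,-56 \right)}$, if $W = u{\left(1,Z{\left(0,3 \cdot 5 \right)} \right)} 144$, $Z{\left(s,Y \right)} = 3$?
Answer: $-114$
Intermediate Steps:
$u{\left(b,X \right)} = \frac{2}{3}$ ($u{\left(b,X \right)} = \frac{8}{3} - 2 = \frac{2}{3}$)
$W = 96$ ($W = \frac{2}{3} \cdot 144 = 96$)
$T{\left(C \right)} = 10$ ($T{\left(C \right)} = 2 - -8 = 2 + 8 = 10$)
$k{\left(H,c \right)} = 10 H$
$W - k{\left(21,-56 \right)} = 96 - 10 \cdot 21 = 96 - 210 = -114$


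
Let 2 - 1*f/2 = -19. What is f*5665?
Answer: 237930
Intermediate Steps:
f = 42 (f = 4 - 2*(-19) = 4 + 38 = 42)
f*5665 = 42*5665 = 237930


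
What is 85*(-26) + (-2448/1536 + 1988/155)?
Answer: -10905889/4960 ≈ -2198.8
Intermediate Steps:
85*(-26) + (-2448/1536 + 1988/155) = -2210 + (-2448*1/1536 + 1988*(1/155)) = -2210 + (-51/32 + 1988/155) = -2210 + 55711/4960 = -10905889/4960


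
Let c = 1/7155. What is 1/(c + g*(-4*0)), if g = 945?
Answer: 7155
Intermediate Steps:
c = 1/7155 ≈ 0.00013976
1/(c + g*(-4*0)) = 1/(1/7155 + 945*(-4*0)) = 1/(1/7155 + 945*0) = 1/(1/7155 + 0) = 1/(1/7155) = 7155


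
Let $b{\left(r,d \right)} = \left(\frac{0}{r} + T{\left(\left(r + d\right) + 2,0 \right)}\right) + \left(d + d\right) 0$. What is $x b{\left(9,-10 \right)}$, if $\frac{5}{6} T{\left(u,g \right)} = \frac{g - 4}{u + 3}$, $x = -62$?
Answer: $\frac{372}{5} \approx 74.4$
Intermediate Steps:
$T{\left(u,g \right)} = \frac{6 \left(-4 + g\right)}{5 \left(3 + u\right)}$ ($T{\left(u,g \right)} = \frac{6 \frac{g - 4}{u + 3}}{5} = \frac{6 \frac{-4 + g}{3 + u}}{5} = \frac{6 \left(-4 + g\right)}{5 \left(3 + u\right)}$)
$b{\left(r,d \right)} = - \frac{24}{5 \left(5 + d + r\right)}$ ($b{\left(r,d \right)} = \left(\frac{0}{r} + \frac{6 \left(-4 + 0\right)}{5 \left(3 + \left(\left(r + d\right) + 2\right)\right)}\right) + \left(d + d\right) 0 = \left(0 + \frac{6}{5} \frac{1}{3 + \left(\left(d + r\right) + 2\right)} \left(-4\right)\right) + 2 d 0 = \left(0 + \frac{6}{5} \frac{1}{3 + \left(2 + d + r\right)} \left(-4\right)\right) + 0 = \left(0 + \frac{6}{5} \frac{1}{5 + d + r} \left(-4\right)\right) + 0 = \left(0 - \frac{24}{5 \left(5 + d + r\right)}\right) + 0 = - \frac{24}{5 \left(5 + d + r\right)} + 0 = - \frac{24}{5 \left(5 + d + r\right)}$)
$x b{\left(9,-10 \right)} = - 62 \left(- \frac{24}{25 + 5 \left(-10\right) + 5 \cdot 9}\right) = - 62 \left(- \frac{24}{25 - 50 + 45}\right) = - 62 \left(- \frac{24}{20}\right) = - 62 \left(\left(-24\right) \frac{1}{20}\right) = \left(-62\right) \left(- \frac{6}{5}\right) = \frac{372}{5}$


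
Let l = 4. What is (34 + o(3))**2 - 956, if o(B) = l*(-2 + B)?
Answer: 488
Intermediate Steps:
o(B) = -8 + 4*B (o(B) = 4*(-2 + B) = -8 + 4*B)
(34 + o(3))**2 - 956 = (34 + (-8 + 4*3))**2 - 956 = (34 + (-8 + 12))**2 - 956 = (34 + 4)**2 - 956 = 38**2 - 956 = 1444 - 956 = 488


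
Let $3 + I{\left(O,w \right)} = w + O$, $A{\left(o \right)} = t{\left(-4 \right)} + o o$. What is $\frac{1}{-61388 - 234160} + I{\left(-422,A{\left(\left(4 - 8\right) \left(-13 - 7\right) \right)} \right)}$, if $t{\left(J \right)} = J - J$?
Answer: $\frac{1765899299}{295548} \approx 5975.0$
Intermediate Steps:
$t{\left(J \right)} = 0$
$A{\left(o \right)} = o^{2}$ ($A{\left(o \right)} = 0 + o o = 0 + o^{2} = o^{2}$)
$I{\left(O,w \right)} = -3 + O + w$ ($I{\left(O,w \right)} = -3 + \left(w + O\right) = -3 + \left(O + w\right) = -3 + O + w$)
$\frac{1}{-61388 - 234160} + I{\left(-422,A{\left(\left(4 - 8\right) \left(-13 - 7\right) \right)} \right)} = \frac{1}{-61388 - 234160} - \left(425 - \left(-13 - 7\right)^{2} \left(4 - 8\right)^{2}\right) = \frac{1}{-295548} - \left(425 - 6400\right) = - \frac{1}{295548} - \left(425 - 6400\right) = - \frac{1}{295548} - -5975 = - \frac{1}{295548} + 5975 = \frac{1765899299}{295548}$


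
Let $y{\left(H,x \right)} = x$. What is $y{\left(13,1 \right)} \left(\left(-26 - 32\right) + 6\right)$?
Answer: $-52$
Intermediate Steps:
$y{\left(13,1 \right)} \left(\left(-26 - 32\right) + 6\right) = 1 \left(\left(-26 - 32\right) + 6\right) = 1 \left(-58 + 6\right) = 1 \left(-52\right) = -52$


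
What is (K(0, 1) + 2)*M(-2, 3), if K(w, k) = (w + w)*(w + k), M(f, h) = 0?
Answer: 0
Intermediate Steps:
K(w, k) = 2*w*(k + w) (K(w, k) = (2*w)*(k + w) = 2*w*(k + w))
(K(0, 1) + 2)*M(-2, 3) = (2*0*(1 + 0) + 2)*0 = (2*0*1 + 2)*0 = (0 + 2)*0 = 2*0 = 0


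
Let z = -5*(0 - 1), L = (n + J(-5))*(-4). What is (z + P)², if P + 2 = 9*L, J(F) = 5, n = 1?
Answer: 45369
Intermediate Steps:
L = -24 (L = (1 + 5)*(-4) = 6*(-4) = -24)
P = -218 (P = -2 + 9*(-24) = -2 - 216 = -218)
z = 5 (z = -5*(-1) = 5)
(z + P)² = (5 - 218)² = (-213)² = 45369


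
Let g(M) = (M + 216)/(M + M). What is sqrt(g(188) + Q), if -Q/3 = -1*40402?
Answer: sqrt(1070985710)/94 ≈ 348.15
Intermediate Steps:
Q = 121206 (Q = -(-3)*40402 = -3*(-40402) = 121206)
g(M) = (216 + M)/(2*M) (g(M) = (216 + M)/((2*M)) = (216 + M)*(1/(2*M)) = (216 + M)/(2*M))
sqrt(g(188) + Q) = sqrt((1/2)*(216 + 188)/188 + 121206) = sqrt((1/2)*(1/188)*404 + 121206) = sqrt(101/94 + 121206) = sqrt(11393465/94) = sqrt(1070985710)/94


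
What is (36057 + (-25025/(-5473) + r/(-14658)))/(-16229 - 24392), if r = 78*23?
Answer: -37089309567/41778820363 ≈ -0.88775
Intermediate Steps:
r = 1794
(36057 + (-25025/(-5473) + r/(-14658)))/(-16229 - 24392) = (36057 + (-25025/(-5473) + 1794/(-14658)))/(-16229 - 24392) = (36057 + (-25025*(-1/5473) + 1794*(-1/14658)))/(-40621) = (36057 + (1925/421 - 299/2443))*(-1/40621) = (36057 + 4576896/1028503)*(-1/40621) = (37089309567/1028503)*(-1/40621) = -37089309567/41778820363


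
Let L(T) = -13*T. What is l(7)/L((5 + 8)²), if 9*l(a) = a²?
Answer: -49/19773 ≈ -0.0024781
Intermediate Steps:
l(a) = a²/9
l(7)/L((5 + 8)²) = ((⅑)*7²)/((-13*(5 + 8)²)) = ((⅑)*49)/((-13*13²)) = 49/(9*((-13*169))) = (49/9)/(-2197) = (49/9)*(-1/2197) = -49/19773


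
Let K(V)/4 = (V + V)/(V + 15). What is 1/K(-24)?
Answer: 3/64 ≈ 0.046875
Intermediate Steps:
K(V) = 8*V/(15 + V) (K(V) = 4*((V + V)/(V + 15)) = 4*((2*V)/(15 + V)) = 4*(2*V/(15 + V)) = 8*V/(15 + V))
1/K(-24) = 1/(8*(-24)/(15 - 24)) = 1/(8*(-24)/(-9)) = 1/(8*(-24)*(-⅑)) = 1/(64/3) = 3/64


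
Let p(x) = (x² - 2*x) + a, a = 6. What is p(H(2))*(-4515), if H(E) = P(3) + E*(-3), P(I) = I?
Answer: -94815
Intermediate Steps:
H(E) = 3 - 3*E (H(E) = 3 + E*(-3) = 3 - 3*E)
p(x) = 6 + x² - 2*x (p(x) = (x² - 2*x) + 6 = 6 + x² - 2*x)
p(H(2))*(-4515) = (6 + (3 - 3*2)² - 2*(3 - 3*2))*(-4515) = (6 + (3 - 6)² - 2*(3 - 6))*(-4515) = (6 + (-3)² - 2*(-3))*(-4515) = (6 + 9 + 6)*(-4515) = 21*(-4515) = -94815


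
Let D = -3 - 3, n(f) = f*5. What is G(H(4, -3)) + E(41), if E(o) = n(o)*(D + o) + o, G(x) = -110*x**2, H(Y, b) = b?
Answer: 6226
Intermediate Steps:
n(f) = 5*f
D = -6
E(o) = o + 5*o*(-6 + o) (E(o) = (5*o)*(-6 + o) + o = 5*o*(-6 + o) + o = o + 5*o*(-6 + o))
G(H(4, -3)) + E(41) = -110*(-3)**2 + 41*(-29 + 5*41) = -110*9 + 41*(-29 + 205) = -990 + 41*176 = -990 + 7216 = 6226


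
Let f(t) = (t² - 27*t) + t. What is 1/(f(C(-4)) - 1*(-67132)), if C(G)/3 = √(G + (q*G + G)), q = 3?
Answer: I/(4*(39*√5 + 16738*I)) ≈ 1.4936e-5 + 7.7816e-8*I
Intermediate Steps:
C(G) = 3*√5*√G (C(G) = 3*√(G + (3*G + G)) = 3*√(G + 4*G) = 3*√(5*G) = 3*(√5*√G) = 3*√5*√G)
f(t) = t² - 26*t
1/(f(C(-4)) - 1*(-67132)) = 1/((3*√5*√(-4))*(-26 + 3*√5*√(-4)) - 1*(-67132)) = 1/((3*√5*(2*I))*(-26 + 3*√5*(2*I)) + 67132) = 1/((6*I*√5)*(-26 + 6*I*√5) + 67132) = 1/(6*I*√5*(-26 + 6*I*√5) + 67132) = 1/(67132 + 6*I*√5*(-26 + 6*I*√5))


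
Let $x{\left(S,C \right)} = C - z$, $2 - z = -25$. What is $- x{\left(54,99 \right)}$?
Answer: $-72$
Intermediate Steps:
$z = 27$ ($z = 2 - -25 = 2 + 25 = 27$)
$x{\left(S,C \right)} = -27 + C$ ($x{\left(S,C \right)} = C - 27 = -27 + C$)
$- x{\left(54,99 \right)} = - (-27 + 99) = \left(-1\right) 72 = -72$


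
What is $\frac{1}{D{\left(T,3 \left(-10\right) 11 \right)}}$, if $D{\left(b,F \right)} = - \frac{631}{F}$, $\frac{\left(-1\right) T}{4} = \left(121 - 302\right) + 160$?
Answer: $\frac{330}{631} \approx 0.52298$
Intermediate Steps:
$T = 84$ ($T = - 4 \left(\left(121 - 302\right) + 160\right) = - 4 \left(-181 + 160\right) = \left(-4\right) \left(-21\right) = 84$)
$\frac{1}{D{\left(T,3 \left(-10\right) 11 \right)}} = \frac{1}{\left(-631\right) \frac{1}{3 \left(-10\right) 11}} = \frac{1}{\left(-631\right) \frac{1}{\left(-30\right) 11}} = \frac{1}{\left(-631\right) \frac{1}{-330}} = \frac{1}{\left(-631\right) \left(- \frac{1}{330}\right)} = \frac{1}{\frac{631}{330}} = \frac{330}{631}$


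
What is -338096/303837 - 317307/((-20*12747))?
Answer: 3405137573/25820068260 ≈ 0.13188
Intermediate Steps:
-338096/303837 - 317307/((-20*12747)) = -338096*1/303837 - 317307/(-254940) = -338096/303837 - 317307*(-1/254940) = -338096/303837 + 105769/84980 = 3405137573/25820068260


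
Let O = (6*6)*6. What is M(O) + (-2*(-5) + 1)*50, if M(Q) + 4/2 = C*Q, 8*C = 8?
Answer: 764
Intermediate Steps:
C = 1 (C = (⅛)*8 = 1)
O = 216 (O = 36*6 = 216)
M(Q) = -2 + Q (M(Q) = -2 + 1*Q = -2 + Q)
M(O) + (-2*(-5) + 1)*50 = (-2 + 216) + (-2*(-5) + 1)*50 = 214 + (10 + 1)*50 = 214 + 11*50 = 214 + 550 = 764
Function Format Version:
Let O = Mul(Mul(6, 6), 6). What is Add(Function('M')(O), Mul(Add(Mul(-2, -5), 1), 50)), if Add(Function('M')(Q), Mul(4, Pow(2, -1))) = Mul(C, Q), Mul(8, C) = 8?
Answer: 764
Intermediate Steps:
C = 1 (C = Mul(Rational(1, 8), 8) = 1)
O = 216 (O = Mul(36, 6) = 216)
Function('M')(Q) = Add(-2, Q) (Function('M')(Q) = Add(-2, Mul(1, Q)) = Add(-2, Q))
Add(Function('M')(O), Mul(Add(Mul(-2, -5), 1), 50)) = Add(Add(-2, 216), Mul(Add(Mul(-2, -5), 1), 50)) = Add(214, Mul(Add(10, 1), 50)) = Add(214, Mul(11, 50)) = Add(214, 550) = 764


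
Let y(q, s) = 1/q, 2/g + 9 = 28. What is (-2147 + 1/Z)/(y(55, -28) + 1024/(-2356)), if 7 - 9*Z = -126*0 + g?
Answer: 9105780970/1767321 ≈ 5152.3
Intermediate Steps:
g = 2/19 (g = 2/(-9 + 28) = 2/19 ≈ 0.10526)
Z = 131/171 (Z = 7/9 - (-126*0 + 2/19)/9 = 7/9 - (-14*0 + 2/19)/9 = 7/9 - (0 + 2/19)/9 = 7/9 - 1/9*2/19 = 7/9 - 2/171 = 131/171 ≈ 0.76608)
(-2147 + 1/Z)/(y(55, -28) + 1024/(-2356)) = (-2147 + 1/(131/171))/(1/55 + 1024/(-2356)) = (-2147 + 171/131)/(1/55 + 1024*(-1/2356)) = -281086/(131*(1/55 - 256/589)) = -281086/(131*(-13491/32395)) = -281086/131*(-32395/13491) = 9105780970/1767321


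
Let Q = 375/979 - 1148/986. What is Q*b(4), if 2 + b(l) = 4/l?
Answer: 377071/482647 ≈ 0.78126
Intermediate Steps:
Q = -377071/482647 (Q = 375*(1/979) - 1148*1/986 = 375/979 - 574/493 = -377071/482647 ≈ -0.78126)
b(l) = -2 + 4/l
Q*b(4) = -377071*(-2 + 4/4)/482647 = -377071*(-2 + 4*(¼))/482647 = -377071*(-2 + 1)/482647 = -377071/482647*(-1) = 377071/482647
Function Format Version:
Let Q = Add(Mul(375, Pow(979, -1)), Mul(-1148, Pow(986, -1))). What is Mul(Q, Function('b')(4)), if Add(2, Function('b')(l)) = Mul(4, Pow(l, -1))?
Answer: Rational(377071, 482647) ≈ 0.78126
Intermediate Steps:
Q = Rational(-377071, 482647) (Q = Add(Mul(375, Rational(1, 979)), Mul(-1148, Rational(1, 986))) = Add(Rational(375, 979), Rational(-574, 493)) = Rational(-377071, 482647) ≈ -0.78126)
Function('b')(l) = Add(-2, Mul(4, Pow(l, -1)))
Mul(Q, Function('b')(4)) = Mul(Rational(-377071, 482647), Add(-2, Mul(4, Pow(4, -1)))) = Mul(Rational(-377071, 482647), Add(-2, Mul(4, Rational(1, 4)))) = Mul(Rational(-377071, 482647), Add(-2, 1)) = Mul(Rational(-377071, 482647), -1) = Rational(377071, 482647)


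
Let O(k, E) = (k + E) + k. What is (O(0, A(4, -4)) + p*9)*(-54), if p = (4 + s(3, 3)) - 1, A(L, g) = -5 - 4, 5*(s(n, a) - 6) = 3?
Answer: -20898/5 ≈ -4179.6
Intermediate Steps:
s(n, a) = 33/5 (s(n, a) = 6 + (⅕)*3 = 6 + ⅗ = 33/5)
A(L, g) = -9
O(k, E) = E + 2*k (O(k, E) = (E + k) + k = E + 2*k)
p = 48/5 (p = (4 + 33/5) - 1 = 53/5 - 1 = 48/5 ≈ 9.6000)
(O(0, A(4, -4)) + p*9)*(-54) = ((-9 + 2*0) + (48/5)*9)*(-54) = ((-9 + 0) + 432/5)*(-54) = (-9 + 432/5)*(-54) = (387/5)*(-54) = -20898/5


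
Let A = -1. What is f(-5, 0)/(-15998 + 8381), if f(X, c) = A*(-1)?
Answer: -1/7617 ≈ -0.00013129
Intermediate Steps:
f(X, c) = 1 (f(X, c) = -1*(-1) = 1)
f(-5, 0)/(-15998 + 8381) = 1/(-15998 + 8381) = 1/(-7617) = 1*(-1/7617) = -1/7617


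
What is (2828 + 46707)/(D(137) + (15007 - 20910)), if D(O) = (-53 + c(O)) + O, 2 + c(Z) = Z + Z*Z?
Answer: 9907/2617 ≈ 3.7856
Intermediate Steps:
c(Z) = -2 + Z + Z² (c(Z) = -2 + (Z + Z*Z) = -2 + (Z + Z²) = -2 + Z + Z²)
D(O) = -55 + O² + 2*O (D(O) = (-53 + (-2 + O + O²)) + O = (-55 + O + O²) + O = -55 + O² + 2*O)
(2828 + 46707)/(D(137) + (15007 - 20910)) = (2828 + 46707)/((-55 + 137² + 2*137) + (15007 - 20910)) = 49535/((-55 + 18769 + 274) - 5903) = 49535/(18988 - 5903) = 49535/13085 = 49535*(1/13085) = 9907/2617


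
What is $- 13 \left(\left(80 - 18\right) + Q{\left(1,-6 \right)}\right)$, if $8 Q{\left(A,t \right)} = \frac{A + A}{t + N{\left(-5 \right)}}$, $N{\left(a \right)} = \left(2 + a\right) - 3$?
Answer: $- \frac{38675}{48} \approx -805.73$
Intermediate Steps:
$N{\left(a \right)} = -1 + a$
$Q{\left(A,t \right)} = \frac{A}{4 \left(-6 + t\right)}$ ($Q{\left(A,t \right)} = \frac{\left(A + A\right) \frac{1}{t - 6}}{8} = \frac{2 A \frac{1}{t - 6}}{8} = \frac{2 A \frac{1}{-6 + t}}{8} = \frac{A}{4 \left(-6 + t\right)}$)
$- 13 \left(\left(80 - 18\right) + Q{\left(1,-6 \right)}\right) = - 13 \left(\left(80 - 18\right) + \frac{1}{4} \cdot 1 \frac{1}{-6 - 6}\right) = - 13 \left(\left(80 - 18\right) + \frac{1}{4} \cdot 1 \frac{1}{-12}\right) = - 13 \left(62 + \frac{1}{4} \cdot 1 \left(- \frac{1}{12}\right)\right) = - 13 \left(62 - \frac{1}{48}\right) = \left(-13\right) \frac{2975}{48} = - \frac{38675}{48}$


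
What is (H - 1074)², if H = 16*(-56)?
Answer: 3880900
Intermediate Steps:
H = -896
(H - 1074)² = (-896 - 1074)² = (-1970)² = 3880900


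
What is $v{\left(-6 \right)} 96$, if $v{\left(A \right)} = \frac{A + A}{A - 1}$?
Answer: $\frac{1152}{7} \approx 164.57$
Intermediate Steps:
$v{\left(A \right)} = \frac{2 A}{-1 + A}$
$v{\left(-6 \right)} 96 = 2 \left(-6\right) \frac{1}{-1 - 6} \cdot 96 = 2 \left(-6\right) \frac{1}{-7} \cdot 96 = 2 \left(-6\right) \left(- \frac{1}{7}\right) 96 = \frac{12}{7} \cdot 96 = \frac{1152}{7}$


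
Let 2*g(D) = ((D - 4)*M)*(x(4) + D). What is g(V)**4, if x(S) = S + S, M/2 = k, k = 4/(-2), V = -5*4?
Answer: 110075314176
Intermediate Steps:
V = -20
k = -2 (k = 4*(-1/2) = -2)
M = -4 (M = 2*(-2) = -4)
x(S) = 2*S
g(D) = (8 + D)*(16 - 4*D)/2 (g(D) = (((D - 4)*(-4))*(2*4 + D))/2 = (((-4 + D)*(-4))*(8 + D))/2 = ((16 - 4*D)*(8 + D))/2 = ((8 + D)*(16 - 4*D))/2 = (8 + D)*(16 - 4*D)/2)
g(V)**4 = (64 - 8*(-20) - 2*(-20)**2)**4 = (64 + 160 - 2*400)**4 = (64 + 160 - 800)**4 = (-576)**4 = 110075314176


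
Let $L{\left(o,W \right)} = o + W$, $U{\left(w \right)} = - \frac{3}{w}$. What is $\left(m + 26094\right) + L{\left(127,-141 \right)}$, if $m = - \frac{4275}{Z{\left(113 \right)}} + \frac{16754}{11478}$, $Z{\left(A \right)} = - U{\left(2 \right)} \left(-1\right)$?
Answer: $\frac{166037647}{5739} \approx 28931.0$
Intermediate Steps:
$Z{\left(A \right)} = - \frac{3}{2}$ ($Z{\left(A \right)} = - - \frac{3}{2} \left(-1\right) = - \left(-3\right) \frac{1}{2} \left(-1\right) = - \frac{\left(-3\right) \left(-1\right)}{2} = \left(-1\right) \frac{3}{2} = - \frac{3}{2}$)
$m = \frac{16364527}{5739}$ ($m = - \frac{4275}{- \frac{3}{2}} + \frac{16754}{11478} = \left(-4275\right) \left(- \frac{2}{3}\right) + 16754 \cdot \frac{1}{11478} = 2850 + \frac{8377}{5739} = \frac{16364527}{5739} \approx 2851.5$)
$L{\left(o,W \right)} = W + o$
$\left(m + 26094\right) + L{\left(127,-141 \right)} = \left(\frac{16364527}{5739} + 26094\right) + \left(-141 + 127\right) = \frac{166117993}{5739} - 14 = \frac{166037647}{5739}$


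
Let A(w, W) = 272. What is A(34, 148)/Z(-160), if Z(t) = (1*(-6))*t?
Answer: 17/60 ≈ 0.28333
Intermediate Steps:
Z(t) = -6*t
A(34, 148)/Z(-160) = 272/((-6*(-160))) = 272/960 = 272*(1/960) = 17/60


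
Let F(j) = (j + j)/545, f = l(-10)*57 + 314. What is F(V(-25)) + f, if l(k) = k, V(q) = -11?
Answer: -139542/545 ≈ -256.04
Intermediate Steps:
f = -256 (f = -10*57 + 314 = -570 + 314 = -256)
F(j) = 2*j/545 (F(j) = (2*j)*(1/545) = 2*j/545)
F(V(-25)) + f = (2/545)*(-11) - 256 = -22/545 - 256 = -139542/545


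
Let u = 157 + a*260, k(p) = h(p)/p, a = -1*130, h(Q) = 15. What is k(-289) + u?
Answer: -9722842/289 ≈ -33643.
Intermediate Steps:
a = -130
k(p) = 15/p
u = -33643 (u = 157 - 130*260 = 157 - 33800 = -33643)
k(-289) + u = 15/(-289) - 33643 = 15*(-1/289) - 33643 = -15/289 - 33643 = -9722842/289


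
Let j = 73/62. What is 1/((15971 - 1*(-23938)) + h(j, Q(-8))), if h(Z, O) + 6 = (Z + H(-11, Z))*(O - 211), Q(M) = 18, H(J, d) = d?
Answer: 31/1222904 ≈ 2.5349e-5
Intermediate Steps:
j = 73/62 (j = 73*(1/62) = 73/62 ≈ 1.1774)
h(Z, O) = -6 + 2*Z*(-211 + O) (h(Z, O) = -6 + (Z + Z)*(O - 211) = -6 + (2*Z)*(-211 + O) = -6 + 2*Z*(-211 + O))
1/((15971 - 1*(-23938)) + h(j, Q(-8))) = 1/((15971 - 1*(-23938)) + (-6 - 422*73/62 + 2*18*(73/62))) = 1/((15971 + 23938) + (-6 - 15403/31 + 1314/31)) = 1/(39909 - 14275/31) = 1/(1222904/31) = 31/1222904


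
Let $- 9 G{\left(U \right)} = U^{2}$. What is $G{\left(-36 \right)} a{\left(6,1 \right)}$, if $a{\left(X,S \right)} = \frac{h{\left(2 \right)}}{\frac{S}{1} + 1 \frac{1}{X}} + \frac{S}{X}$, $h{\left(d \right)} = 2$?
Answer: $- \frac{1896}{7} \approx -270.86$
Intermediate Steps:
$G{\left(U \right)} = - \frac{U^{2}}{9}$
$a{\left(X,S \right)} = \frac{2}{S + \frac{1}{X}} + \frac{S}{X}$ ($a{\left(X,S \right)} = \frac{2}{\frac{S}{1} + 1 \frac{1}{X}} + \frac{S}{X} = \frac{2}{S 1 + \frac{1}{X}} + \frac{S}{X} = \frac{2}{S + \frac{1}{X}} + \frac{S}{X}$)
$G{\left(-36 \right)} a{\left(6,1 \right)} = - \frac{\left(-36\right)^{2}}{9} \frac{1 + 2 \cdot 6^{2} + 6 \cdot 1^{2}}{6 \left(1 + 1 \cdot 6\right)} = \left(- \frac{1}{9}\right) 1296 \frac{1 + 2 \cdot 36 + 6 \cdot 1}{6 \left(1 + 6\right)} = - 144 \frac{1 + 72 + 6}{6 \cdot 7} = - 144 \cdot \frac{1}{6} \cdot \frac{1}{7} \cdot 79 = \left(-144\right) \frac{79}{42} = - \frac{1896}{7}$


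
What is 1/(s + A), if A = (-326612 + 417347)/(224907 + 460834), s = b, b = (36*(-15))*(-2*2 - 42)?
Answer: 685741/17033897175 ≈ 4.0257e-5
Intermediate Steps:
b = 24840 (b = -540*(-4 - 42) = -540*(-46) = 24840)
s = 24840
A = 90735/685741 ≈ 0.13232
1/(s + A) = 1/(24840 + 90735/685741) = 1/(17033897175/685741) = 685741/17033897175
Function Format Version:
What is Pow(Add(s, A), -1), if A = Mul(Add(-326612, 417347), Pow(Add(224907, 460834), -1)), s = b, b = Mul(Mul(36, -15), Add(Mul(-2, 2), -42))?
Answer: Rational(685741, 17033897175) ≈ 4.0257e-5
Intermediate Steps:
b = 24840 (b = Mul(-540, Add(-4, -42)) = Mul(-540, -46) = 24840)
s = 24840
A = Rational(90735, 685741) (A = Mul(90735, Pow(685741, -1)) = Mul(90735, Rational(1, 685741)) = Rational(90735, 685741) ≈ 0.13232)
Pow(Add(s, A), -1) = Pow(Add(24840, Rational(90735, 685741)), -1) = Pow(Rational(17033897175, 685741), -1) = Rational(685741, 17033897175)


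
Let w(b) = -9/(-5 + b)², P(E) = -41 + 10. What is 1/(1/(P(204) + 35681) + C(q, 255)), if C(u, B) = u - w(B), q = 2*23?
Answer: 44562500/2049882667 ≈ 0.021739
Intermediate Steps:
P(E) = -31
q = 46
w(b) = -9/(-5 + b)²
C(u, B) = u + 9/(-5 + B)² (C(u, B) = u - (-9)/(-5 + B)² = u + 9/(-5 + B)²)
1/(1/(P(204) + 35681) + C(q, 255)) = 1/(1/(-31 + 35681) + (46 + 9/(-5 + 255)²)) = 1/(1/35650 + (46 + 9/250²)) = 1/(1/35650 + (46 + 9*(1/62500))) = 1/(1/35650 + (46 + 9/62500)) = 1/(1/35650 + 2875009/62500) = 1/(2049882667/44562500) = 44562500/2049882667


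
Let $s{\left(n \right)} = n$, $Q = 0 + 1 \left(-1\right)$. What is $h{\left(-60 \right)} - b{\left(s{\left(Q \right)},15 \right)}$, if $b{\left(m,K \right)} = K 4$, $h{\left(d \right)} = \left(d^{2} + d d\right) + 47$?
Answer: $7187$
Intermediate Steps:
$Q = -1$ ($Q = 0 - 1 = -1$)
$h{\left(d \right)} = 47 + 2 d^{2}$ ($h{\left(d \right)} = \left(d^{2} + d^{2}\right) + 47 = 2 d^{2} + 47 = 47 + 2 d^{2}$)
$b{\left(m,K \right)} = 4 K$
$h{\left(-60 \right)} - b{\left(s{\left(Q \right)},15 \right)} = \left(47 + 2 \left(-60\right)^{2}\right) - 4 \cdot 15 = \left(47 + 2 \cdot 3600\right) - 60 = \left(47 + 7200\right) - 60 = 7247 - 60 = 7187$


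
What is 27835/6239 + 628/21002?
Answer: 294254381/65515739 ≈ 4.4914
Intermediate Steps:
27835/6239 + 628/21002 = 27835*(1/6239) + 628*(1/21002) = 27835/6239 + 314/10501 = 294254381/65515739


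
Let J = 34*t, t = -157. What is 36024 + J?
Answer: 30686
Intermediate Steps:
J = -5338 (J = 34*(-157) = -5338)
36024 + J = 36024 - 5338 = 30686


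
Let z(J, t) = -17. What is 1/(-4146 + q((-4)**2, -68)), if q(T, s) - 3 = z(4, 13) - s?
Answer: -1/4092 ≈ -0.00024438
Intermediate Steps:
q(T, s) = -14 - s (q(T, s) = 3 + (-17 - s) = -14 - s)
1/(-4146 + q((-4)**2, -68)) = 1/(-4146 + (-14 - 1*(-68))) = 1/(-4146 + (-14 + 68)) = 1/(-4146 + 54) = 1/(-4092) = -1/4092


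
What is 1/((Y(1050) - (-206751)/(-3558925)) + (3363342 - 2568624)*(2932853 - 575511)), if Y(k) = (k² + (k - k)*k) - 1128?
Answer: 3558925/6667372736540975649 ≈ 5.3378e-13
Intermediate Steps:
Y(k) = -1128 + k² (Y(k) = (k² + 0*k) - 1128 = (k² + 0) - 1128 = k² - 1128 = -1128 + k²)
1/((Y(1050) - (-206751)/(-3558925)) + (3363342 - 2568624)*(2932853 - 575511)) = 1/(((-1128 + 1050²) - (-206751)/(-3558925)) + (3363342 - 2568624)*(2932853 - 575511)) = 1/(((-1128 + 1102500) - (-206751)*(-1)/3558925) + 794718*2357342) = 1/((1101372 - 1*206751/3558925) + 1873422119556) = 1/((1101372 - 206751/3558925) + 1873422119556) = 1/(3919700138349/3558925 + 1873422119556) = 1/(6667372736540975649/3558925) = 3558925/6667372736540975649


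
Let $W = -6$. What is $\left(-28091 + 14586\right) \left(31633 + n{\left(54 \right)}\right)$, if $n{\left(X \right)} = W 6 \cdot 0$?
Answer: $-427203665$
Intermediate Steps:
$n{\left(X \right)} = 0$ ($n{\left(X \right)} = \left(-6\right) 6 \cdot 0 = \left(-36\right) 0 = 0$)
$\left(-28091 + 14586\right) \left(31633 + n{\left(54 \right)}\right) = \left(-28091 + 14586\right) \left(31633 + 0\right) = \left(-13505\right) 31633 = -427203665$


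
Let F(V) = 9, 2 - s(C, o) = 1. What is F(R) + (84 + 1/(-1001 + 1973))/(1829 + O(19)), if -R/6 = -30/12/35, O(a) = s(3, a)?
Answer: 16090489/1778760 ≈ 9.0459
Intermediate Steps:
s(C, o) = 1 (s(C, o) = 2 - 1*1 = 2 - 1 = 1)
O(a) = 1
R = 3/7 (R = -6*(-30/12)/35 = -6*(-30*1/12)/35 = -(-15)/35 = -6*(-1/14) = 3/7 ≈ 0.42857)
F(R) + (84 + 1/(-1001 + 1973))/(1829 + O(19)) = 9 + (84 + 1/(-1001 + 1973))/(1829 + 1) = 9 + (84 + 1/972)/1830 = 9 + (84 + 1/972)*(1/1830) = 9 + (81649/972)*(1/1830) = 9 + 81649/1778760 = 16090489/1778760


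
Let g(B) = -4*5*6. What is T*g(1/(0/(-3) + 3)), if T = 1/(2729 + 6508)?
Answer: -40/3079 ≈ -0.012991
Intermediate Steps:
g(B) = -120 (g(B) = -20*6 = -120)
T = 1/9237 ≈ 0.00010826
T*g(1/(0/(-3) + 3)) = (1/9237)*(-120) = -40/3079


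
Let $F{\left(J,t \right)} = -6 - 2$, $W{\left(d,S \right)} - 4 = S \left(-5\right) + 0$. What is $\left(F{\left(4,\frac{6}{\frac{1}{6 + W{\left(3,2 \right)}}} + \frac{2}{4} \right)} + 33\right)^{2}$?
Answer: $625$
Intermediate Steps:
$W{\left(d,S \right)} = 4 - 5 S$ ($W{\left(d,S \right)} = 4 + \left(S \left(-5\right) + 0\right) = 4 + \left(- 5 S + 0\right) = 4 - 5 S$)
$F{\left(J,t \right)} = -8$ ($F{\left(J,t \right)} = -6 - 2 = -8$)
$\left(F{\left(4,\frac{6}{\frac{1}{6 + W{\left(3,2 \right)}}} + \frac{2}{4} \right)} + 33\right)^{2} = \left(-8 + 33\right)^{2} = 25^{2} = 625$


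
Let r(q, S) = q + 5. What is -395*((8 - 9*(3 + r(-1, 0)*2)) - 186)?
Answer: 109415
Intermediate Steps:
r(q, S) = 5 + q
-395*((8 - 9*(3 + r(-1, 0)*2)) - 186) = -395*((8 - 9*(3 + (5 - 1)*2)) - 186) = -395*((8 - 9*(3 + 4*2)) - 186) = -395*((8 - 9*(3 + 8)) - 186) = -395*((8 - 9*11) - 186) = -395*((8 - 99) - 186) = -395*(-91 - 186) = -395*(-277) = 109415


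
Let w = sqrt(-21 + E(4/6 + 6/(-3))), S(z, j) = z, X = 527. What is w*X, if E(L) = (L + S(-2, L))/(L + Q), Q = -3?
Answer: 527*I*sqrt(3419)/13 ≈ 2370.4*I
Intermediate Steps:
E(L) = (-2 + L)/(-3 + L) (E(L) = (L - 2)/(L - 3) = (-2 + L)/(-3 + L))
w = I*sqrt(3419)/13 (w = sqrt(-21 + (-2 + (4/6 + 6/(-3)))/(-3 + (4/6 + 6/(-3)))) = sqrt(-21 + (-2 + (4*(1/6) + 6*(-1/3)))/(-3 + (4*(1/6) + 6*(-1/3)))) = sqrt(-21 + (-2 + (2/3 - 2))/(-3 + (2/3 - 2))) = sqrt(-21 + (-2 - 4/3)/(-3 - 4/3)) = sqrt(-21 - 10/3/(-13/3)) = sqrt(-21 - 3/13*(-10/3)) = sqrt(-21 + 10/13) = sqrt(-263/13) = I*sqrt(3419)/13 ≈ 4.4979*I)
w*X = (I*sqrt(3419)/13)*527 = 527*I*sqrt(3419)/13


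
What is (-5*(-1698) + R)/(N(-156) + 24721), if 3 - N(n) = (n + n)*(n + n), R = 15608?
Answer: -12049/36310 ≈ -0.33184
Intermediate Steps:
N(n) = 3 - 4*n**2 (N(n) = 3 - (n + n)*(n + n) = 3 - 2*n*2*n = 3 - 4*n**2)
(-5*(-1698) + R)/(N(-156) + 24721) = (-5*(-1698) + 15608)/((3 - 4*(-156)**2) + 24721) = (8490 + 15608)/((3 - 4*24336) + 24721) = 24098/((3 - 97344) + 24721) = 24098/(-97341 + 24721) = 24098/(-72620) = 24098*(-1/72620) = -12049/36310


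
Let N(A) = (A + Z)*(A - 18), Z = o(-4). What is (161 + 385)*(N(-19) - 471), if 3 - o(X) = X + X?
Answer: -95550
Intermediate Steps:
o(X) = 3 - 2*X (o(X) = 3 - (X + X) = 3 - 2*X)
Z = 11 (Z = 3 - 2*(-4) = 3 + 8 = 11)
N(A) = (-18 + A)*(11 + A) (N(A) = (A + 11)*(A - 18) = (11 + A)*(-18 + A) = (-18 + A)*(11 + A))
(161 + 385)*(N(-19) - 471) = (161 + 385)*((-198 + (-19)**2 - 7*(-19)) - 471) = 546*((-198 + 361 + 133) - 471) = 546*(296 - 471) = 546*(-175) = -95550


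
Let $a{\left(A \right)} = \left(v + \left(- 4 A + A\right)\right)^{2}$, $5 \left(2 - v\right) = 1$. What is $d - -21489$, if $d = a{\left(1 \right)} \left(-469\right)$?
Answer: $\frac{520341}{25} \approx 20814.0$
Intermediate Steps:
$v = \frac{9}{5}$ ($v = 2 - \frac{1}{5} = \frac{9}{5} \approx 1.8$)
$a{\left(A \right)} = \left(\frac{9}{5} - 3 A\right)^{2}$ ($a{\left(A \right)} = \left(\frac{9}{5} + \left(- 4 A + A\right)\right)^{2} = \left(\frac{9}{5} - 3 A\right)^{2}$)
$d = - \frac{16884}{25}$ ($d = \frac{9 \left(-3 + 5 \cdot 1\right)^{2}}{25} \left(-469\right) = \frac{9 \left(-3 + 5\right)^{2}}{25} \left(-469\right) = \frac{9 \cdot 2^{2}}{25} \left(-469\right) = \frac{9}{25} \cdot 4 \left(-469\right) = \frac{36}{25} \left(-469\right) = - \frac{16884}{25} \approx -675.36$)
$d - -21489 = - \frac{16884}{25} - -21489 = - \frac{16884}{25} + 21489 = \frac{520341}{25}$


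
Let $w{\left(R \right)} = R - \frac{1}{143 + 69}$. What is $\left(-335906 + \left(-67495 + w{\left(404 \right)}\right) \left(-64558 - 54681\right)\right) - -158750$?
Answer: $\frac{1695933676955}{212} \approx 7.9997 \cdot 10^{9}$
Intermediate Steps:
$w{\left(R \right)} = - \frac{1}{212} + R$ ($w{\left(R \right)} = R - \frac{1}{212} = - \frac{1}{212} + R$)
$\left(-335906 + \left(-67495 + w{\left(404 \right)}\right) \left(-64558 - 54681\right)\right) - -158750 = \left(-335906 + \left(-67495 + \left(- \frac{1}{212} + 404\right)\right) \left(-64558 - 54681\right)\right) - -158750 = \left(-335906 + \left(-67495 + \frac{85647}{212}\right) \left(-119239\right)\right) + 158750 = \left(-335906 - - \frac{1695971234027}{212}\right) + 158750 = \left(-335906 + \frac{1695971234027}{212}\right) + 158750 = \frac{1695900021955}{212} + 158750 = \frac{1695933676955}{212}$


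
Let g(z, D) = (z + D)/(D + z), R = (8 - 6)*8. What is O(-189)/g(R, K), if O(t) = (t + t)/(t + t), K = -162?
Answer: 1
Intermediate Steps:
R = 16 (R = 2*8 = 16)
O(t) = 1 (O(t) = (2*t)/((2*t)) = (2*t)*(1/(2*t)) = 1)
g(z, D) = 1 (g(z, D) = (D + z)/(D + z) = 1)
O(-189)/g(R, K) = 1/1 = 1*1 = 1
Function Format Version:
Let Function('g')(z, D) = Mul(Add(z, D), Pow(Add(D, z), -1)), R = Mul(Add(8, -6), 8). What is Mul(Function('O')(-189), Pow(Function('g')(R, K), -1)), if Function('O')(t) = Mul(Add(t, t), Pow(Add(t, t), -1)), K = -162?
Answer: 1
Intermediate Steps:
R = 16 (R = Mul(2, 8) = 16)
Function('O')(t) = 1 (Function('O')(t) = Mul(Mul(2, t), Pow(Mul(2, t), -1)) = Mul(Mul(2, t), Mul(Rational(1, 2), Pow(t, -1))) = 1)
Function('g')(z, D) = 1 (Function('g')(z, D) = Mul(Add(D, z), Pow(Add(D, z), -1)) = 1)
Mul(Function('O')(-189), Pow(Function('g')(R, K), -1)) = Mul(1, Pow(1, -1)) = Mul(1, 1) = 1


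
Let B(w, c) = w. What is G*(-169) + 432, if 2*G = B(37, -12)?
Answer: -5389/2 ≈ -2694.5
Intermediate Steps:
G = 37/2 (G = (½)*37 = 37/2 ≈ 18.500)
G*(-169) + 432 = (37/2)*(-169) + 432 = -6253/2 + 432 = -5389/2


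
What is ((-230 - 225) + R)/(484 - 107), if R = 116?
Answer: -339/377 ≈ -0.89920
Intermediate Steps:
((-230 - 225) + R)/(484 - 107) = ((-230 - 225) + 116)/(484 - 107) = (-455 + 116)/377 = -339*1/377 = -339/377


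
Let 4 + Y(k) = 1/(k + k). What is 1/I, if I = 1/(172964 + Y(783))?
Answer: 270855361/1566 ≈ 1.7296e+5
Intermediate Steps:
Y(k) = -4 + 1/(2*k) (Y(k) = -4 + 1/(k + k) = -4 + 1/(2*k))
I = 1566/270855361 (I = 1/(172964 + (-4 + (½)/783)) = 1/(172964 + (-4 + (½)*(1/783))) = 1/(172964 + (-4 + 1/1566)) = 1/(172964 - 6263/1566) = 1/(270855361/1566) = 1566/270855361 ≈ 5.7817e-6)
1/I = 1/(1566/270855361) = 270855361/1566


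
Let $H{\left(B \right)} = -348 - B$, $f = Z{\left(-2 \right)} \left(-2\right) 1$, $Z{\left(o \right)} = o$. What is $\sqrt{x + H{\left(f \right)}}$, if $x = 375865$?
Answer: $\sqrt{375513} \approx 612.79$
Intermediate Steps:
$f = 4$ ($f = \left(-2\right) \left(-2\right) 1 = 4 \cdot 1 = 4$)
$\sqrt{x + H{\left(f \right)}} = \sqrt{375865 - 352} = \sqrt{375513}$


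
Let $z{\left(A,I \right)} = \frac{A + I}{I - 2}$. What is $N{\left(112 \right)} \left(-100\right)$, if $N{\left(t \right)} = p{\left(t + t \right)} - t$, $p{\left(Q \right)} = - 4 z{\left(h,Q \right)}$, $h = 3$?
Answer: $\frac{1288600}{111} \approx 11609.0$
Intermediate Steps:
$z{\left(A,I \right)} = \frac{A + I}{-2 + I}$
$p{\left(Q \right)} = - \frac{4 \left(3 + Q\right)}{-2 + Q}$ ($p{\left(Q \right)} = - 4 \frac{3 + Q}{-2 + Q} = - \frac{4 \left(3 + Q\right)}{-2 + Q}$)
$N{\left(t \right)} = - t + \frac{4 \left(-3 - 2 t\right)}{-2 + 2 t}$ ($N{\left(t \right)} = \frac{4 \left(-3 - \left(t + t\right)\right)}{-2 + \left(t + t\right)} - t = \frac{4 \left(-3 - 2 t\right)}{-2 + 2 t} - t = - t + \frac{4 \left(-3 - 2 t\right)}{-2 + 2 t}$)
$N{\left(112 \right)} \left(-100\right) = \frac{-6 - 112^{2} - 336}{-1 + 112} \left(-100\right) = \frac{-6 - 12544 - 336}{111} \left(-100\right) = \frac{1}{111} \left(-12886\right) \left(-100\right) = \left(- \frac{12886}{111}\right) \left(-100\right) = \frac{1288600}{111}$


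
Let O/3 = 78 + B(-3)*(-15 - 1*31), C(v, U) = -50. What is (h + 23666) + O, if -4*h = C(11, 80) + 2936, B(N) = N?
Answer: 47185/2 ≈ 23593.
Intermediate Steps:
h = -1443/2 (h = -(-50 + 2936)/4 = -1/4*2886 = -1443/2 ≈ -721.50)
O = 648 (O = 3*(78 - 3*(-15 - 1*31)) = 3*(78 - 3*(-15 - 31)) = 3*(78 - 3*(-46)) = 3*(78 + 138) = 3*216 = 648)
(h + 23666) + O = (-1443/2 + 23666) + 648 = 45889/2 + 648 = 47185/2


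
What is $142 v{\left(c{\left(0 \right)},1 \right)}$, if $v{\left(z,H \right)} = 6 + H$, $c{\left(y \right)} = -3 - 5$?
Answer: $994$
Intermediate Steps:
$c{\left(y \right)} = -8$
$142 v{\left(c{\left(0 \right)},1 \right)} = 142 \left(6 + 1\right) = 142 \cdot 7 = 994$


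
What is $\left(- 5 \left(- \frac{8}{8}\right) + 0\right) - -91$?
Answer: $96$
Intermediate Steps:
$\left(- 5 \left(- \frac{8}{8}\right) + 0\right) - -91 = \left(- 5 \left(\left(-8\right) \frac{1}{8}\right) + 0\right) + 91 = \left(\left(-5\right) \left(-1\right) + 0\right) + 91 = \left(5 + 0\right) + 91 = 5 + 91 = 96$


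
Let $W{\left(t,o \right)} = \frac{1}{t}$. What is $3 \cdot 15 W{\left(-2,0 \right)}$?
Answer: $- \frac{45}{2} \approx -22.5$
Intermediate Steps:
$3 \cdot 15 W{\left(-2,0 \right)} = \frac{3 \cdot 15}{-2} = 45 \left(- \frac{1}{2}\right) = - \frac{45}{2}$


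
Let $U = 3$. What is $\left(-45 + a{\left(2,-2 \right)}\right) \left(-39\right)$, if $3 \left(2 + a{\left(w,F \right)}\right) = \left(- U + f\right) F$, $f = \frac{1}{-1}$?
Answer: $1729$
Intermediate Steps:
$f = -1$
$a{\left(w,F \right)} = -2 - \frac{4 F}{3}$ ($a{\left(w,F \right)} = -2 + \frac{\left(\left(-1\right) 3 - 1\right) F}{3} = -2 + \frac{\left(-3 - 1\right) F}{3} = -2 + \frac{\left(-4\right) F}{3} = -2 - \frac{4 F}{3}$)
$\left(-45 + a{\left(2,-2 \right)}\right) \left(-39\right) = \left(-45 - - \frac{2}{3}\right) \left(-39\right) = \left(-45 + \left(-2 + \frac{8}{3}\right)\right) \left(-39\right) = \left(-45 + \frac{2}{3}\right) \left(-39\right) = \left(- \frac{133}{3}\right) \left(-39\right) = 1729$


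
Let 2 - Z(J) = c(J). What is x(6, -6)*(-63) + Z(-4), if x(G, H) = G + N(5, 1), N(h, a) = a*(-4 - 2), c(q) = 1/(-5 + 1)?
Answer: 9/4 ≈ 2.2500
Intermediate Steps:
c(q) = -¼ (c(q) = 1/(-4) = -¼)
Z(J) = 9/4 (Z(J) = 2 - 1*(-¼) = 2 + ¼ = 9/4)
N(h, a) = -6*a (N(h, a) = a*(-6) = -6*a)
x(G, H) = -6 + G (x(G, H) = G - 6*1 = G - 6 = -6 + G)
x(6, -6)*(-63) + Z(-4) = (-6 + 6)*(-63) + 9/4 = 0*(-63) + 9/4 = 0 + 9/4 = 9/4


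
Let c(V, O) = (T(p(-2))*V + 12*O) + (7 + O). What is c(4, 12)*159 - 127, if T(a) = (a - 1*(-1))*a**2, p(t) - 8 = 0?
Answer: 392126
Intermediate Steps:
p(t) = 8 (p(t) = 8 + 0 = 8)
T(a) = a**2*(1 + a) (T(a) = (a + 1)*a**2 = (1 + a)*a**2 = a**2*(1 + a))
c(V, O) = 7 + 13*O + 576*V (c(V, O) = ((8**2*(1 + 8))*V + 12*O) + (7 + O) = ((64*9)*V + 12*O) + (7 + O) = (576*V + 12*O) + (7 + O) = (12*O + 576*V) + (7 + O) = 7 + 13*O + 576*V)
c(4, 12)*159 - 127 = (7 + 13*12 + 576*4)*159 - 127 = (7 + 156 + 2304)*159 - 127 = 2467*159 - 127 = 392253 - 127 = 392126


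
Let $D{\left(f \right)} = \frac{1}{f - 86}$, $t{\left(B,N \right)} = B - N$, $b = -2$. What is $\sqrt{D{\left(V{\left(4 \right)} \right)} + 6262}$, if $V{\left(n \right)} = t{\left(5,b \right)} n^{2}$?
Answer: $\frac{\sqrt{4233138}}{26} \approx 79.133$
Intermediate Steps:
$V{\left(n \right)} = 7 n^{2}$ ($V{\left(n \right)} = \left(5 - -2\right) n^{2} = \left(5 + 2\right) n^{2} = 7 n^{2}$)
$D{\left(f \right)} = \frac{1}{-86 + f}$
$\sqrt{D{\left(V{\left(4 \right)} \right)} + 6262} = \sqrt{\frac{1}{-86 + 7 \cdot 4^{2}} + 6262} = \sqrt{\frac{1}{-86 + 7 \cdot 16} + 6262} = \sqrt{\frac{1}{-86 + 112} + 6262} = \sqrt{\frac{1}{26} + 6262} = \sqrt{\frac{162813}{26}} = \frac{\sqrt{4233138}}{26}$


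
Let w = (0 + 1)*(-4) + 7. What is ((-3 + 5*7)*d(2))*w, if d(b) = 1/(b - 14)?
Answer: -8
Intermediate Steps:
d(b) = 1/(-14 + b)
w = 3 (w = 1*(-4) + 7 = -4 + 7 = 3)
((-3 + 5*7)*d(2))*w = ((-3 + 5*7)/(-14 + 2))*3 = ((-3 + 35)/(-12))*3 = (32*(-1/12))*3 = -8/3*3 = -8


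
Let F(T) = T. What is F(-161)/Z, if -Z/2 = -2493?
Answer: -161/4986 ≈ -0.032290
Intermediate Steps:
Z = 4986 (Z = -2*(-2493) = 4986)
F(-161)/Z = -161/4986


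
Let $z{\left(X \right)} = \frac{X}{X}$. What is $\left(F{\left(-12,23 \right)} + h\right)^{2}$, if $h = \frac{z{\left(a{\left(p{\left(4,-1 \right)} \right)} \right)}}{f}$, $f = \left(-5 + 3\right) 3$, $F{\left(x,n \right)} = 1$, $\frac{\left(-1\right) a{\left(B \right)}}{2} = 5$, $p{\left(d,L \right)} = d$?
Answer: $\frac{25}{36} \approx 0.69444$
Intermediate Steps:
$a{\left(B \right)} = -10$ ($a{\left(B \right)} = \left(-2\right) 5 = -10$)
$z{\left(X \right)} = 1$
$f = -6$ ($f = \left(-2\right) 3 = -6$)
$h = - \frac{1}{6}$ ($h = 1 \frac{1}{-6} = 1 \left(- \frac{1}{6}\right) = - \frac{1}{6} \approx -0.16667$)
$\left(F{\left(-12,23 \right)} + h\right)^{2} = \left(1 - \frac{1}{6}\right)^{2} = \left(\frac{5}{6}\right)^{2} = \frac{25}{36}$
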